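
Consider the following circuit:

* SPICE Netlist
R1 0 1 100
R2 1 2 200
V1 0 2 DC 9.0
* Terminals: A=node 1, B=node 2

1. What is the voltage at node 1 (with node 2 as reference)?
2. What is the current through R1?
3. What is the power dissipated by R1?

Nodal analysis, taking node 2 as the 0 V reference.
Source V1 fixes V_0 = 9 V.
KCL at each unknown node (sum of currents leaving = 0; resistances in Ω):
  Node 1: (V_1 - 9)/100 + (V_1 - 0)/200 = 0
Collecting terms: 0.015 × V_1 = 0.09  =>  V_1 = 6 V
Part 1:
  Read off the nodal solution: V_1 = 6 V
Part 2:
  I_R1 = (V_0 - V_1)/R1 = (9 - 6)/100 = 0.03 A
  Magnitude: I_R1 = 0.03 A
Part 3:
  I_R1 = (V_0 - V_1)/R1 = (9 - 6)/100 = 0.03 A
  P_R1 = I_R1² × R1 = (0.03)² × 100 = 0.09 W

Final answers:
1. V_1 = 6 V
2. I_R1 = 0.03 A
3. P_R1 = 0.09 W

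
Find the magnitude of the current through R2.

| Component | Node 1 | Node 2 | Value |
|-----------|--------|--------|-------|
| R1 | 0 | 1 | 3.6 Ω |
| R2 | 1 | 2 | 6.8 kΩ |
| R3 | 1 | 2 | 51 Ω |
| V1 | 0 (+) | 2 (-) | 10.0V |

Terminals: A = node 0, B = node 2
Nodal analysis, taking node 2 as the 0 V reference.
Source V1 fixes V_0 = 10 V.
KCL at each unknown node (sum of currents leaving = 0; resistances in Ω):
  Node 1: (V_1 - 10)/3.6 + (V_1 - 0)/6800 + (V_1 - 0)/51 = 0
Collecting terms: 0.2975 × V_1 = 2.778  =>  V_1 = 9.336 V
I_R2 = (V_1 - V_2)/R2 = (9.336 - 0)/6800 = 0.001373 A
|I_R2| = 0.001373 A

Final answer: |I_R2| = 0.001373 A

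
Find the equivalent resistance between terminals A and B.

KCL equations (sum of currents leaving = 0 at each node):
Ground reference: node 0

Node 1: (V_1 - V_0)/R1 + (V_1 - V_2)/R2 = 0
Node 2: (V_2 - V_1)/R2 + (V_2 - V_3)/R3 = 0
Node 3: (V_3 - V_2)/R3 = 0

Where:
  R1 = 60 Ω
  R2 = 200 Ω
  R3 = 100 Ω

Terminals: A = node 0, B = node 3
Reduce the network between node 0 (A) and node 3 (B) by series/parallel combination:
  Rs1 = R1 + R2 (series, joined only at node 1) = 60 + 200 = 260 Ω
  Rs2 = R3 + Rs1 (series, joined only at node 2) = 100 + 260 = 360 Ω
R_eq = 360 Ω

Final answer: 360 Ω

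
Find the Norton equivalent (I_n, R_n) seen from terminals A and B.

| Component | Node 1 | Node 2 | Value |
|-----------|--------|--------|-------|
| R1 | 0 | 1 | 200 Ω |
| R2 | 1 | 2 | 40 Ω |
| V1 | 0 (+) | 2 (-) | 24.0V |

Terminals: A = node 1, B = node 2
Find the Thévenin equivalent first; then I_n = V_th/R_th and R_n = R_th.
Step 1 — V_th is the open-circuit voltage V_A - V_B (nothing connected across the terminals).
Nodal analysis, taking node 2 as the 0 V reference.
Source V1 fixes V_0 = 24 V.
KCL at each unknown node (sum of currents leaving = 0; resistances in Ω):
  Node 1: (V_1 - 24)/200 + (V_1 - 0)/40 = 0
Collecting terms: 0.03 × V_1 = 0.12  =>  V_1 = 4 V
V_th = V_1 - V_2 = 4 - 0 = 4 V
Step 2 — R_th: zero the source — replace V1 by a short circuit (node 2 merges into node 0) — and find the resistance seen between A (node 1) and B (node 0).
Reduce the network between node 1 (A) and node 0 (B) by series/parallel combination:
  Rp1 = R1 ‖ R2 (parallel, both between nodes 0 and 1) = 1/(1/200 + 1/40) = 33.33 Ω
R_th = 33.33 Ω
I_n = V_th/R_th = 4/33.33 = 0.12 A, and R_n = R_th = 33.33 Ω

Final answer: I_n = 0.12 A, R_n = 33.33 Ω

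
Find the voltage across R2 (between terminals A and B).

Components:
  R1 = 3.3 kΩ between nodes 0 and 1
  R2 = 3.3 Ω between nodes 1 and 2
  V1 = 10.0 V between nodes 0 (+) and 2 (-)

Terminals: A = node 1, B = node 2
R1 and R2 are in series across V1 (node 0 → node 1 → node 2), and the output A–B is taken across R2, so this is a voltage divider.
Series current: I = V1/(R1 + R2) = 10/(3300 + 3.3) = 10/3303 = 0.003027 A
V_R2 = I × R2 = V1 × R2/(R1 + R2) = 10 × 3.3/3303 = 0.00999 V

Final answer: 0.00999 V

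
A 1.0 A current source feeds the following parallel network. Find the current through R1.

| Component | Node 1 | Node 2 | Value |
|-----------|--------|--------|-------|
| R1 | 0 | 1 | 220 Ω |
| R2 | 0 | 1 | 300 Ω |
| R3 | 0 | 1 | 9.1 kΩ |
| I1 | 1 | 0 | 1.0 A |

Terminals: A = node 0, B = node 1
All resistors sit directly between nodes 0 and 1, so they are in parallel and share one voltage V; the full source current 1 A splits among them.
1/R_par = 1/220 + 1/300 + 1/9100 = 0.007989 S  =>  R_par = 125.2 Ω
V = I × R_par = 1 × 125.2 = 125.2 V
I_R1 = V/R1 = 125.2/220 = 0.569 A

Final answer: 0.569 A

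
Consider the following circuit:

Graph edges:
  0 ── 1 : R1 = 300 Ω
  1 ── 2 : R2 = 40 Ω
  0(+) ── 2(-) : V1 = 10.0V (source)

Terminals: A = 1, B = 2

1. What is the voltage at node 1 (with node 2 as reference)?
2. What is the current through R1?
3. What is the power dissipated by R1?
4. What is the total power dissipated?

Nodal analysis, taking node 2 as the 0 V reference.
Source V1 fixes V_0 = 10 V.
KCL at each unknown node (sum of currents leaving = 0; resistances in Ω):
  Node 1: (V_1 - 10)/300 + (V_1 - 0)/40 = 0
Collecting terms: 0.02833 × V_1 = 0.03333  =>  V_1 = 1.176 V
Part 1:
  Read off the nodal solution: V_1 = 1.176 V
Part 2:
  I_R1 = (V_0 - V_1)/R1 = (10 - 1.176)/300 = 0.02941 A
  Magnitude: I_R1 = 0.02941 A
Part 3:
  I_R1 = (V_0 - V_1)/R1 = (10 - 1.176)/300 = 0.02941 A
  P_R1 = I_R1² × R1 = (0.02941)² × 300 = 0.2595 W
Part 4:
  Power in each resistor, P = (ΔV)²/R:
    P_R1 = (10 - 1.176)²/300 = 0.2595 W
    P_R2 = (1.176 - 0)²/40 = 0.0346 W
  P_total = P_R1 + P_R2 = 0.2941 W

Final answers:
1. V_1 = 1.176 V
2. I_R1 = 0.02941 A
3. P_R1 = 0.2595 W
4. P_total = 0.2941 W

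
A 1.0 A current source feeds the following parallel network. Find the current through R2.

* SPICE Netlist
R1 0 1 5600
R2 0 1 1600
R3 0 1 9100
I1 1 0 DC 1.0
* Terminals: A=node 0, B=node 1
All resistors sit directly between nodes 0 and 1, so they are in parallel and share one voltage V; the full source current 1 A splits among them.
1/R_par = 1/5600 + 1/1600 + 1/9100 = 0.0009135 S  =>  R_par = 1095 Ω
V = I × R_par = 1 × 1095 = 1095 V
I_R2 = V/R2 = 1095/1600 = 0.6842 A

Final answer: 0.6842 A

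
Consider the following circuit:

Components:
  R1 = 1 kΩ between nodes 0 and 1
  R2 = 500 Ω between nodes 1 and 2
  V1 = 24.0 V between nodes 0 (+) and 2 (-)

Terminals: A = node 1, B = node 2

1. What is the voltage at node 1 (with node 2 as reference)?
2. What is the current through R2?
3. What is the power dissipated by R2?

Nodal analysis, taking node 2 as the 0 V reference.
Source V1 fixes V_0 = 24 V.
KCL at each unknown node (sum of currents leaving = 0; resistances in Ω):
  Node 1: (V_1 - 24)/1000 + (V_1 - 0)/500 = 0
Collecting terms: 0.003 × V_1 = 0.024  =>  V_1 = 8 V
Part 1:
  Read off the nodal solution: V_1 = 8 V
Part 2:
  I_R2 = (V_1 - V_2)/R2 = (8 - 0)/500 = 0.016 A
  Magnitude: I_R2 = 0.016 A
Part 3:
  I_R2 = (V_1 - V_2)/R2 = (8 - 0)/500 = 0.016 A
  P_R2 = I_R2² × R2 = (0.016)² × 500 = 0.128 W

Final answers:
1. V_1 = 8 V
2. I_R2 = 0.016 A
3. P_R2 = 0.128 W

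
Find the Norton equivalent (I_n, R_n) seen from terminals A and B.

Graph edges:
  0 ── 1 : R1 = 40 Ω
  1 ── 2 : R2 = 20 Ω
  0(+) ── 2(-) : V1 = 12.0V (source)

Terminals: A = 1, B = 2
Find the Thévenin equivalent first; then I_n = V_th/R_th and R_n = R_th.
Step 1 — V_th is the open-circuit voltage V_A - V_B (nothing connected across the terminals).
Nodal analysis, taking node 2 as the 0 V reference.
Source V1 fixes V_0 = 12 V.
KCL at each unknown node (sum of currents leaving = 0; resistances in Ω):
  Node 1: (V_1 - 12)/40 + (V_1 - 0)/20 = 0
Collecting terms: 0.075 × V_1 = 0.3  =>  V_1 = 4 V
V_th = V_1 - V_2 = 4 - 0 = 4 V
Step 2 — R_th: zero the source — replace V1 by a short circuit (node 2 merges into node 0) — and find the resistance seen between A (node 1) and B (node 0).
Reduce the network between node 1 (A) and node 0 (B) by series/parallel combination:
  Rp1 = R1 ‖ R2 (parallel, both between nodes 0 and 1) = 1/(1/40 + 1/20) = 13.33 Ω
R_th = 13.33 Ω
I_n = V_th/R_th = 4/13.33 = 0.3 A, and R_n = R_th = 13.33 Ω

Final answer: I_n = 0.3 A, R_n = 13.33 Ω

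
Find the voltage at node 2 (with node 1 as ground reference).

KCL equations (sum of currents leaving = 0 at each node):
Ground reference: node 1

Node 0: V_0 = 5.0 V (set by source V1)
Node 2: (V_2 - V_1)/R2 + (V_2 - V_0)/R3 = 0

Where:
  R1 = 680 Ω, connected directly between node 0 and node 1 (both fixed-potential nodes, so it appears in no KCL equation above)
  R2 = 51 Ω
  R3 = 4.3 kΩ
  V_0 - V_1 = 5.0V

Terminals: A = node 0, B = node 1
Nodal analysis, taking node 1 as the 0 V reference.
Source V1 fixes V_0 = 5 V.
KCL at each unknown node (sum of currents leaving = 0; resistances in Ω):
  Node 2: (V_2 - 0)/51 + (V_2 - 5)/4300 = 0
Collecting terms: 0.01984 × V_2 = 0.001163  =>  V_2 = 0.05861 V
The requested potential is V_2 = 0.05861 V.

Final answer: V_2 = 0.05861 V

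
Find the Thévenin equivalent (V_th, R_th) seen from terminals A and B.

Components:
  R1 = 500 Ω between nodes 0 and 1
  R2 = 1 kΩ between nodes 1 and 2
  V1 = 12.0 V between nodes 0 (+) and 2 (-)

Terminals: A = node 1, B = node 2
Step 1 — V_th is the open-circuit voltage V_A - V_B (nothing connected across the terminals).
Nodal analysis, taking node 2 as the 0 V reference.
Source V1 fixes V_0 = 12 V.
KCL at each unknown node (sum of currents leaving = 0; resistances in Ω):
  Node 1: (V_1 - 12)/500 + (V_1 - 0)/1000 = 0
Collecting terms: 0.003 × V_1 = 0.024  =>  V_1 = 8 V
V_th = V_1 - V_2 = 8 - 0 = 8 V
Step 2 — R_th: zero the source — replace V1 by a short circuit (node 2 merges into node 0) — and find the resistance seen between A (node 1) and B (node 0).
Reduce the network between node 1 (A) and node 0 (B) by series/parallel combination:
  Rp1 = R1 ‖ R2 (parallel, both between nodes 0 and 1) = 1/(1/500 + 1/1000) = 333.3 Ω
R_th = 333.3 Ω

Final answer: V_th = 8 V, R_th = 333.3 Ω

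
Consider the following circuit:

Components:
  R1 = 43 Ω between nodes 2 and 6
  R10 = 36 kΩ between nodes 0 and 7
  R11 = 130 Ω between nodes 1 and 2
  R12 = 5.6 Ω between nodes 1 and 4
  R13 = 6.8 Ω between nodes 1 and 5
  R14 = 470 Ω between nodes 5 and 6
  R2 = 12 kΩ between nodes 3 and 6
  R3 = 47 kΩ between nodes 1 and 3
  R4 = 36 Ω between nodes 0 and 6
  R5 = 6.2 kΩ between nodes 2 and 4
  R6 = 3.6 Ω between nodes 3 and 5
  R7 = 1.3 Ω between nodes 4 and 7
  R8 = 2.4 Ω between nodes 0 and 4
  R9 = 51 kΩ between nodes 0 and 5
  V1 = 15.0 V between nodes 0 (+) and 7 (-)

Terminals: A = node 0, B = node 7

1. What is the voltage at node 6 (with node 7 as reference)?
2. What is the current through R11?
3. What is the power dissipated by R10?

Nodal analysis, taking node 7 as the 0 V reference.
Source V1 fixes V_0 = 15 V.
KCL at each unknown node (sum of currents leaving = 0; resistances in Ω):
  Node 1: (V_1 - V_3)/47000 + (V_1 - V_2)/130 + (V_1 - V_4)/5.6 + (V_1 - V_5)/6.8 = 0
  Node 2: (V_2 - V_6)/43 + (V_2 - V_4)/6200 + (V_2 - V_1)/130 = 0
  Node 3: (V_3 - V_6)/12000 + (V_3 - V_1)/47000 + (V_3 - V_5)/3.6 = 0
  Node 4: (V_4 - V_2)/6200 + (V_4 - 0)/1.3 + (V_4 - 15)/2.4 + (V_4 - V_1)/5.6 = 0
  Node 5: (V_5 - V_3)/3.6 + (V_5 - 15)/51000 + (V_5 - V_1)/6.8 + (V_5 - V_6)/470 = 0
  Node 6: (V_6 - V_2)/43 + (V_6 - V_3)/12000 + (V_6 - 15)/36 + (V_6 - V_5)/470 = 0
Collecting terms (coefficients in siemens):
  0.3333·V_1 - 0.007692·V_2 - 0.00002128·V_3 - 0.1786·V_4 - 0.1471·V_5 = 0
  0.03111·V_2 - 0.007692·V_1 - 0.0001613·V_4 - 0.02326·V_6 = 0
  0.2779·V_3 - 0.00002128·V_1 - 0.2778·V_5 - 0.00008333·V_6 = 0
  1.365·V_4 - 0.1786·V_1 - 0.0001613·V_2 = 6.25
  0.427·V_5 - 0.1471·V_1 - 0.2778·V_3 - 0.002128·V_6 = 0.0002941
  0.05324·V_6 - 0.02326·V_2 - 0.00008333·V_3 - 0.002128·V_5 = 0.4167
Solving these 6 simultaneous equations (Gaussian elimination) gives:
  V_1 = 5.643 V, V_2 = 11.06 V, V_3 = 5.753 V, V_4 = 5.32 V
  V_5 = 5.751 V, V_6 = 12.9 V
Part 1:
  Read off the nodal solution: V_6 = 12.9 V
Part 2:
  I_R11 = (V_1 - V_2)/R11 = (5.643 - 11.06)/130 = -0.0417 A
  Magnitude: I_R11 = 0.0417 A
Part 3:
  I_R10 = (V_0 - V_7)/R10 = (15 - 0)/36000 = 0.0004167 A
  P_R10 = I_R10² × R10 = (0.0004167)² × 36000 = 0.00625 W

Final answers:
1. V_6 = 12.9 V
2. I_R11 = 0.0417 A
3. P_R10 = 0.00625 W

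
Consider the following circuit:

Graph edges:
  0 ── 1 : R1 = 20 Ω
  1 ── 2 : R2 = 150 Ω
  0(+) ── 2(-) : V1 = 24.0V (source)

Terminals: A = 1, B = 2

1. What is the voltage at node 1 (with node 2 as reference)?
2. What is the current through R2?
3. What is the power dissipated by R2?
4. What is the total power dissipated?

Nodal analysis, taking node 2 as the 0 V reference.
Source V1 fixes V_0 = 24 V.
KCL at each unknown node (sum of currents leaving = 0; resistances in Ω):
  Node 1: (V_1 - 24)/20 + (V_1 - 0)/150 = 0
Collecting terms: 0.05667 × V_1 = 1.2  =>  V_1 = 21.18 V
Part 1:
  Read off the nodal solution: V_1 = 21.18 V
Part 2:
  I_R2 = (V_1 - V_2)/R2 = (21.18 - 0)/150 = 0.1412 A
  Magnitude: I_R2 = 0.1412 A
Part 3:
  I_R2 = (V_1 - V_2)/R2 = (21.18 - 0)/150 = 0.1412 A
  P_R2 = I_R2² × R2 = (0.1412)² × 150 = 2.99 W
Part 4:
  Power in each resistor, P = (ΔV)²/R:
    P_R1 = (24 - 21.18)²/20 = 0.3986 W
    P_R2 = (21.18 - 0)²/150 = 2.99 W
  P_total = P_R1 + P_R2 = 3.388 W

Final answers:
1. V_1 = 21.18 V
2. I_R2 = 0.1412 A
3. P_R2 = 2.99 W
4. P_total = 3.388 W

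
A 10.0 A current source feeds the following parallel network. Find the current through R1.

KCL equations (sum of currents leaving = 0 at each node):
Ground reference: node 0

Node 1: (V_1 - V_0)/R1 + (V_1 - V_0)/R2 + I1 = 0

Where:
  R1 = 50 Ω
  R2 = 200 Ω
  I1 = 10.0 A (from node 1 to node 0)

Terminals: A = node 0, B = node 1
All resistors sit directly between nodes 0 and 1, so they are in parallel and share one voltage V; the full source current 10 A splits among them.
1/R_par = 1/50 + 1/200 = 0.025 S  =>  R_par = 40 Ω
V = I × R_par = 10 × 40 = 400 V
I_R1 = V/R1 = 400/50 = 8 A

Final answer: 8 A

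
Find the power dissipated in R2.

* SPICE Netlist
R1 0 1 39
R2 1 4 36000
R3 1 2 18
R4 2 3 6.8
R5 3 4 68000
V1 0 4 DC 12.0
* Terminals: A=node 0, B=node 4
Nodal analysis, taking node 4 as the 0 V reference.
Source V1 fixes V_0 = 12 V.
KCL at each unknown node (sum of currents leaving = 0; resistances in Ω):
  Node 1: (V_1 - 12)/39 + (V_1 - 0)/36000 + (V_1 - V_2)/18 = 0
  Node 2: (V_2 - V_1)/18 + (V_2 - V_3)/6.8 = 0
  Node 3: (V_3 - V_2)/6.8 + (V_3 - 0)/68000 = 0
Collecting terms (coefficients in siemens):
  0.08122·V_1 - 0.05556·V_2 = 0.3077
  0.2026·V_2 - 0.05556·V_1 - 0.1471·V_3 = 0
  0.1471·V_3 - 0.1471·V_2 = 0
Solving these 3 simultaneous equations (Gaussian elimination) gives:
  V_1 = 11.98 V, V_2 = 11.98 V, V_3 = 11.98 V
I_R2 = (V_1 - V_4)/R2 = (11.98 - 0)/36000 = 0.0003328 A
P_R2 = I_R2² × R2 = (0.0003328)² × 36000 = 0.003987 W

Final answer: 0.003987 W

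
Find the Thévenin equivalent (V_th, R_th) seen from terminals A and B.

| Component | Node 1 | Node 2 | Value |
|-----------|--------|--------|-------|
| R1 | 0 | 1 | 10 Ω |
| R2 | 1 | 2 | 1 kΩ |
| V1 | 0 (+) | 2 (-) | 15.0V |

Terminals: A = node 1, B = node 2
Step 1 — V_th is the open-circuit voltage V_A - V_B (nothing connected across the terminals).
Nodal analysis, taking node 2 as the 0 V reference.
Source V1 fixes V_0 = 15 V.
KCL at each unknown node (sum of currents leaving = 0; resistances in Ω):
  Node 1: (V_1 - 15)/10 + (V_1 - 0)/1000 = 0
Collecting terms: 0.101 × V_1 = 1.5  =>  V_1 = 14.85 V
V_th = V_1 - V_2 = 14.85 - 0 = 14.85 V
Step 2 — R_th: zero the source — replace V1 by a short circuit (node 2 merges into node 0) — and find the resistance seen between A (node 1) and B (node 0).
Reduce the network between node 1 (A) and node 0 (B) by series/parallel combination:
  Rp1 = R1 ‖ R2 (parallel, both between nodes 0 and 1) = 1/(1/10 + 1/1000) = 9.901 Ω
R_th = 9.901 Ω

Final answer: V_th = 14.85 V, R_th = 9.901 Ω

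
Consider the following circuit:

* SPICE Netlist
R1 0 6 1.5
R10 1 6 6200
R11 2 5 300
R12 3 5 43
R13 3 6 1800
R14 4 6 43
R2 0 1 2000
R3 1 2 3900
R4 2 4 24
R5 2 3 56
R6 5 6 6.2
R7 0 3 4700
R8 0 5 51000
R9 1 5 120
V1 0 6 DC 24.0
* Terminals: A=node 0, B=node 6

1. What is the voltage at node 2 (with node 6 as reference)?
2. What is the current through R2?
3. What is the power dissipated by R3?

Nodal analysis, taking node 6 as the 0 V reference.
Source V1 fixes V_0 = 24 V.
KCL at each unknown node (sum of currents leaving = 0; resistances in Ω):
  Node 1: (V_1 - 24)/2000 + (V_1 - V_2)/3900 + (V_1 - V_5)/120 + (V_1 - 0)/6200 = 0
  Node 2: (V_2 - V_1)/3900 + (V_2 - V_4)/24 + (V_2 - V_3)/56 + (V_2 - V_5)/300 = 0
  Node 3: (V_3 - V_2)/56 + (V_3 - 24)/4700 + (V_3 - V_5)/43 + (V_3 - 0)/1800 = 0
  Node 4: (V_4 - V_2)/24 + (V_4 - 0)/43 = 0
  Node 5: (V_5 - 0)/6.2 + (V_5 - 24)/51000 + (V_5 - V_1)/120 + (V_5 - V_2)/300 + (V_5 - V_3)/43 = 0
Collecting terms (coefficients in siemens):
  0.009251·V_1 - 0.0002564·V_2 - 0.008333·V_5 = 0.012
  0.06311·V_2 - 0.0002564·V_1 - 0.01786·V_3 - 0.04167·V_4 - 0.003333·V_5 = 0
  0.04188·V_3 - 0.01786·V_2 - 0.02326·V_5 = 0.005106
  0.06492·V_4 - 0.04167·V_2 = 0
  0.1962·V_5 - 0.008333·V_1 - 0.003333·V_2 - 0.02326·V_3 = 0.0004706
Solving these 5 simultaneous equations (Gaussian elimination) gives:
  V_1 = 1.382 V, V_2 = 0.1296 V, V_3 = 0.2273 V, V_4 = 0.08317 V
  V_5 = 0.09022 V
Part 1:
  Read off the nodal solution: V_2 = 0.1296 V
Part 2:
  I_R2 = (V_0 - V_1)/R2 = (24 - 1.382)/2000 = 0.01131 A
  Magnitude: I_R2 = 0.01131 A
Part 3:
  I_R3 = (V_1 - V_2)/R3 = (1.382 - 0.1296)/3900 = 0.0003211 A
  P_R3 = I_R3² × R3 = (0.0003211)² × 3900 = 0.0004022 W

Final answers:
1. V_2 = 0.1296 V
2. I_R2 = 0.01131 A
3. P_R3 = 0.0004022 W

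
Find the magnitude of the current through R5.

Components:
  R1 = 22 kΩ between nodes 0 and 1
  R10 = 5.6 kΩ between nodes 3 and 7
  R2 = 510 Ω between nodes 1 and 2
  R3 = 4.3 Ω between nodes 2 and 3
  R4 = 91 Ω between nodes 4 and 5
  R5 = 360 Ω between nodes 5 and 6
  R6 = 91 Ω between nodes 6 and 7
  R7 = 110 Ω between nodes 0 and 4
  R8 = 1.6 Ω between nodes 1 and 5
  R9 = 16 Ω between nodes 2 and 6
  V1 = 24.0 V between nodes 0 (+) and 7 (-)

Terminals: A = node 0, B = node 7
Nodal analysis, taking node 7 as the 0 V reference.
Source V1 fixes V_0 = 24 V.
KCL at each unknown node (sum of currents leaving = 0; resistances in Ω):
  Node 1: (V_1 - 24)/22000 + (V_1 - V_2)/510 + (V_1 - V_5)/1.6 = 0
  Node 2: (V_2 - V_1)/510 + (V_2 - V_3)/4.3 + (V_2 - V_6)/16 = 0
  Node 3: (V_3 - V_2)/4.3 + (V_3 - 0)/5600 = 0
  Node 4: (V_4 - V_5)/91 + (V_4 - 24)/110 = 0
  Node 5: (V_5 - V_4)/91 + (V_5 - V_6)/360 + (V_5 - V_1)/1.6 = 0
  Node 6: (V_6 - V_5)/360 + (V_6 - 0)/91 + (V_6 - V_2)/16 = 0
Collecting terms (coefficients in siemens):
  0.627·V_1 - 0.001961·V_2 - 0.625·V_5 = 0.001091
  0.297·V_2 - 0.001961·V_1 - 0.2326·V_3 - 0.0625·V_6 = 0
  0.2327·V_3 - 0.2326·V_2 = 0
  0.02008·V_4 - 0.01099·V_5 = 0.2182
  0.6388·V_5 - 0.625·V_1 - 0.01099·V_4 - 0.002778·V_6 = 0
  0.07627·V_6 - 0.0625·V_2 - 0.002778·V_5 = 0
Solving these 6 simultaneous equations (Gaussian elimination) gives:
  V_1 = 14.46 V, V_2 = 4.569 V, V_3 = 4.566 V, V_4 = 18.79 V
  V_5 = 14.49 V, V_6 = 4.272 V
I_R5 = (V_5 - V_6)/R5 = (14.49 - 4.272)/360 = 0.02837 A
|I_R5| = 0.02837 A

Final answer: |I_R5| = 0.02837 A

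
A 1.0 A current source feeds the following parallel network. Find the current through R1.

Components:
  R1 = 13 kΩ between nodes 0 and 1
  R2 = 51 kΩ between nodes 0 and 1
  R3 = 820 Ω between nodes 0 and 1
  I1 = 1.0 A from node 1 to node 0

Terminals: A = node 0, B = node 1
All resistors sit directly between nodes 0 and 1, so they are in parallel and share one voltage V; the full source current 1 A splits among them.
1/R_par = 1/13000 + 1/51000 + 1/820 = 0.001316 S  =>  R_par = 759.9 Ω
V = I × R_par = 1 × 759.9 = 759.9 V
I_R1 = V/R1 = 759.9/13000 = 0.05845 A

Final answer: 0.05845 A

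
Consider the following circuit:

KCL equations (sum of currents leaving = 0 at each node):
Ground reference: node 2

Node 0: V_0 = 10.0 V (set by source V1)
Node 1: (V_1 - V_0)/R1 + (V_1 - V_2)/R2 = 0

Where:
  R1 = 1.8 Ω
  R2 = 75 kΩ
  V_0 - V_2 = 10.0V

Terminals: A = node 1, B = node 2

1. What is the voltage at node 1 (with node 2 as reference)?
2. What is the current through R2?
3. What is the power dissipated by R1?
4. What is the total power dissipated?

Nodal analysis, taking node 2 as the 0 V reference.
Source V1 fixes V_0 = 10 V.
KCL at each unknown node (sum of currents leaving = 0; resistances in Ω):
  Node 1: (V_1 - 10)/1.8 + (V_1 - 0)/75000 = 0
Collecting terms: 0.5556 × V_1 = 5.556  =>  V_1 = 10 V
Part 1:
  Read off the nodal solution: V_1 = 10 V
Part 2:
  I_R2 = (V_1 - V_2)/R2 = (10 - 0)/75000 = 0.0001333 A
  Magnitude: I_R2 = 0.0001333 A
Part 3:
  I_R1 = (V_0 - V_1)/R1 = (10 - 10)/1.8 = 0.0001333 A
  P_R1 = I_R1² × R1 = (0.0001333)² × 1.8 = 0.000000032 W
Part 4:
  Power in each resistor, P = (ΔV)²/R:
    P_R1 = (10 - 10)²/1.8 = 0.000000032 W
    P_R2 = (10 - 0)²/75000 = 0.001333 W
  P_total = P_R1 + P_R2 = 0.001333 W

Final answers:
1. V_1 = 10 V
2. I_R2 = 0.0001333 A
3. P_R1 = 3.2e-08 W
4. P_total = 0.001333 W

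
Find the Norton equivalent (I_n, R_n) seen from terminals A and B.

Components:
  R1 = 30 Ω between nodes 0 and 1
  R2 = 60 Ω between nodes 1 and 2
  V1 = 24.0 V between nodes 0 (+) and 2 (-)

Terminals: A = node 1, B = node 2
Find the Thévenin equivalent first; then I_n = V_th/R_th and R_n = R_th.
Step 1 — V_th is the open-circuit voltage V_A - V_B (nothing connected across the terminals).
Nodal analysis, taking node 2 as the 0 V reference.
Source V1 fixes V_0 = 24 V.
KCL at each unknown node (sum of currents leaving = 0; resistances in Ω):
  Node 1: (V_1 - 24)/30 + (V_1 - 0)/60 = 0
Collecting terms: 0.05 × V_1 = 0.8  =>  V_1 = 16 V
V_th = V_1 - V_2 = 16 - 0 = 16 V
Step 2 — R_th: zero the source — replace V1 by a short circuit (node 2 merges into node 0) — and find the resistance seen between A (node 1) and B (node 0).
Reduce the network between node 1 (A) and node 0 (B) by series/parallel combination:
  Rp1 = R1 ‖ R2 (parallel, both between nodes 0 and 1) = 1/(1/30 + 1/60) = 20 Ω
R_th = 20 Ω
I_n = V_th/R_th = 16/20 = 0.8 A, and R_n = R_th = 20 Ω

Final answer: I_n = 0.8 A, R_n = 20 Ω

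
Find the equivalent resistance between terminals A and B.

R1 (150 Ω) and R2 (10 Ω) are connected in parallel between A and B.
Reduce the network between node 0 (A) and node 1 (B) by series/parallel combination:
  Rp1 = R1 ‖ R2 (parallel, both between nodes 0 and 1) = 1/(1/150 + 1/10) = 9.375 Ω
R_eq = 9.375 Ω

Final answer: 9.375 Ω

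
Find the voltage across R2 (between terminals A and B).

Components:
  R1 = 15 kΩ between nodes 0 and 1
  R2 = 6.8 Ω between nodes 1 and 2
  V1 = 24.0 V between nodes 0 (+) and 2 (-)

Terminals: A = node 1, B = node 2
R1 and R2 are in series across V1 (node 0 → node 1 → node 2), and the output A–B is taken across R2, so this is a voltage divider.
Series current: I = V1/(R1 + R2) = 24/(15000 + 6.8) = 24/15010 = 0.001599 A
V_R2 = I × R2 = V1 × R2/(R1 + R2) = 24 × 6.8/15010 = 0.01088 V

Final answer: 0.01088 V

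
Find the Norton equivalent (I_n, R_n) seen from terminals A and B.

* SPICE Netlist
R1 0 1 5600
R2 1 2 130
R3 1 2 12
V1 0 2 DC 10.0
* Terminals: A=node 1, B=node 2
Find the Thévenin equivalent first; then I_n = V_th/R_th and R_n = R_th.
Step 1 — V_th is the open-circuit voltage V_A - V_B (nothing connected across the terminals).
Nodal analysis, taking node 2 as the 0 V reference.
Source V1 fixes V_0 = 10 V.
KCL at each unknown node (sum of currents leaving = 0; resistances in Ω):
  Node 1: (V_1 - 10)/5600 + (V_1 - 0)/130 + (V_1 - 0)/12 = 0
Collecting terms: 0.0912 × V_1 = 0.001786  =>  V_1 = 0.01958 V
V_th = V_1 - V_2 = 0.01958 - 0 = 0.01958 V
Step 2 — R_th: zero the source — replace V1 by a short circuit (node 2 merges into node 0) — and find the resistance seen between A (node 1) and B (node 0).
Reduce the network between node 1 (A) and node 0 (B) by series/parallel combination:
  Rp1 = R1 ‖ R2 ‖ R3 (parallel, all between nodes 0 and 1) = 1/(1/5600 + 1/130 + 1/12) = 10.96 Ω
R_th = 10.96 Ω
I_n = V_th/R_th = 0.01958/10.96 = 0.001786 A, and R_n = R_th = 10.96 Ω

Final answer: I_n = 0.001786 A, R_n = 10.96 Ω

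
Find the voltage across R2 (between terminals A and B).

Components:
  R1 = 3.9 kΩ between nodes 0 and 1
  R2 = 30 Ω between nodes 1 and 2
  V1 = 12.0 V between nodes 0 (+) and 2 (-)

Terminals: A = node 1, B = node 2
R1 and R2 are in series across V1 (node 0 → node 1 → node 2), and the output A–B is taken across R2, so this is a voltage divider.
Series current: I = V1/(R1 + R2) = 12/(3900 + 30) = 12/3930 = 0.003053 A
V_R2 = I × R2 = V1 × R2/(R1 + R2) = 12 × 30/3930 = 0.0916 V

Final answer: 0.0916 V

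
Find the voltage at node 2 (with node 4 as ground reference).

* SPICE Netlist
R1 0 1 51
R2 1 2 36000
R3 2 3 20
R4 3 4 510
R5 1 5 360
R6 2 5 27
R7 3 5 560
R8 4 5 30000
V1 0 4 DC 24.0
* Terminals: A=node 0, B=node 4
Nodal analysis, taking node 4 as the 0 V reference.
Source V1 fixes V_0 = 24 V.
KCL at each unknown node (sum of currents leaving = 0; resistances in Ω):
  Node 1: (V_1 - 24)/51 + (V_1 - V_2)/36000 + (V_1 - V_5)/360 = 0
  Node 2: (V_2 - V_1)/36000 + (V_2 - V_3)/20 + (V_2 - V_5)/27 = 0
  Node 3: (V_3 - V_2)/20 + (V_3 - 0)/510 + (V_3 - V_5)/560 = 0
  Node 5: (V_5 - V_1)/360 + (V_5 - V_2)/27 + (V_5 - V_3)/560 + (V_5 - 0)/30000 = 0
Collecting terms (coefficients in siemens):
  0.02241·V_1 - 0.00002778·V_2 - 0.002778·V_5 = 0.4706
  0.08706·V_2 - 0.00002778·V_1 - 0.05·V_3 - 0.03704·V_5 = 0
  0.05375·V_3 - 0.05·V_2 - 0.001786·V_5 = 0
  0.04163·V_5 - 0.002778·V_1 - 0.03704·V_2 - 0.001786·V_3 = 0
Solving these 4 simultaneous equations (Gaussian elimination) gives:
  V_1 = 22.71 V, V_2 = 13.11 V, V_3 = 12.65 V, V_5 = 13.72 V
The requested potential is V_2 = 13.11 V.

Final answer: V_2 = 13.11 V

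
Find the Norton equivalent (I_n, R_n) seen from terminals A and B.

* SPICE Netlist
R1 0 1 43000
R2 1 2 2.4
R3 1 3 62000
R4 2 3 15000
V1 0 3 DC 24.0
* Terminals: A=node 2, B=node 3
Find the Thévenin equivalent first; then I_n = V_th/R_th and R_n = R_th.
Step 1 — V_th is the open-circuit voltage V_A - V_B (nothing connected across the terminals).
Nodal analysis, taking node 3 as the 0 V reference.
Source V1 fixes V_0 = 24 V.
KCL at each unknown node (sum of currents leaving = 0; resistances in Ω):
  Node 1: (V_1 - 24)/43000 + (V_1 - V_2)/2.4 + (V_1 - 0)/62000 = 0
  Node 2: (V_2 - V_1)/2.4 + (V_2 - 0)/15000 = 0
Collecting terms (coefficients in siemens):
  0.4167·V_1 - 0.4167·V_2 = 0.0005581
  0.4167·V_2 - 0.4167·V_1 = 0
Determinant D = (0.4167)(0.4167) - (-0.4167)(-0.4167) = 0.00004419
V_1 = [(0.0005581)(0.4167) - (-0.4167)(0)]/D = 5.263 V
V_2 = [(0.4167)(0) - (0.0005581)(-0.4167)]/D = 5.263 V
V_th = V_2 - V_3 = 5.263 - 0 = 5.263 V
Step 2 — R_th: zero the source — replace V1 by a short circuit (node 3 merges into node 0) — and find the resistance seen between A (node 2) and B (node 0).
Reduce the network between node 2 (A) and node 0 (B) by series/parallel combination:
  Rp1 = R1 ‖ R3 (parallel, both between nodes 0 and 1) = 1/(1/43000 + 1/62000) = 25390 Ω
  Rs1 = R2 + Rp1 (series, joined only at node 1) = 2.4 + 25390 = 25390 Ω
  Rp2 = R4 ‖ Rs1 (parallel, both between nodes 0 and 2) = 1/(1/15000 + 1/25390) = 9430 Ω
R_th = 9.43 kΩ
I_n = V_th/R_th = 5.263/9430 = 0.0005581 A, and R_n = R_th = 9.43 kΩ

Final answer: I_n = 0.0005581 A, R_n = 9.43 kΩ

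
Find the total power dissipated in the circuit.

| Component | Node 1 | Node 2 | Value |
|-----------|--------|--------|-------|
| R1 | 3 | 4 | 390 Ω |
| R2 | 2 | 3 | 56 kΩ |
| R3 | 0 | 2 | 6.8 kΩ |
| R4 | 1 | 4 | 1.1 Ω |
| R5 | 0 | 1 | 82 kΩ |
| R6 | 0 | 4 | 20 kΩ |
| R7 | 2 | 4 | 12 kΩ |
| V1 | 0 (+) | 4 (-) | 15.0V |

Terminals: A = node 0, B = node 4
Nodal analysis, taking node 4 as the 0 V reference.
Source V1 fixes V_0 = 15 V.
KCL at each unknown node (sum of currents leaving = 0; resistances in Ω):
  Node 1: (V_1 - 0)/1.1 + (V_1 - 15)/82000 = 0
  Node 2: (V_2 - V_3)/56000 + (V_2 - 15)/6800 + (V_2 - 0)/12000 = 0
  Node 3: (V_3 - 0)/390 + (V_3 - V_2)/56000 = 0
Collecting terms (coefficients in siemens):
  0.9091·V_1 = 0.0001829
  0.0002482·V_2 - 0.00001786·V_3 = 0.002206
  0.002582·V_3 - 0.00001786·V_2 = 0
Solving these 3 simultaneous equations (Gaussian elimination) gives:
  V_1 = 0.0002012 V, V_2 = 8.89 V, V_3 = 0.06149 V
Power in each resistor, P = (ΔV)²/R:
  P_R1 = (0.06149 - 0)²/390 = 0.000009694 W
  P_R2 = (8.89 - 0.06149)²/56000 = 0.001392 W
  P_R3 = (15 - 8.89)²/6800 = 0.00549 W
  P_R4 = (0.0002012 - 0)²/1.1 = 0.00000003681 W
  P_R5 = (15 - 0.0002012)²/82000 = 0.002744 W
  P_R6 = (15 - 0)²/20000 = 0.01125 W
  P_R7 = (8.89 - 0)²/12000 = 0.006586 W
P_total = P_R1 + P_R2 + P_R3 + P_R4 + P_R5 + P_R6 + P_R7 = 0.02747 W

Final answer: 0.02747 W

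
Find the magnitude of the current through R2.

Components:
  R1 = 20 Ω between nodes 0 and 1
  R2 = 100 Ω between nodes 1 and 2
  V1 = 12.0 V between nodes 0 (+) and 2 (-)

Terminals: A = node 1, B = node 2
Nodal analysis, taking node 2 as the 0 V reference.
Source V1 fixes V_0 = 12 V.
KCL at each unknown node (sum of currents leaving = 0; resistances in Ω):
  Node 1: (V_1 - 12)/20 + (V_1 - 0)/100 = 0
Collecting terms: 0.06 × V_1 = 0.6  =>  V_1 = 10 V
I_R2 = (V_1 - V_2)/R2 = (10 - 0)/100 = 0.1 A
|I_R2| = 0.1 A

Final answer: |I_R2| = 0.1 A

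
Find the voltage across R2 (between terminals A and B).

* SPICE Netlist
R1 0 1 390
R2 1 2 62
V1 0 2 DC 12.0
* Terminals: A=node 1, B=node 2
R1 and R2 are in series across V1 (node 0 → node 1 → node 2), and the output A–B is taken across R2, so this is a voltage divider.
Series current: I = V1/(R1 + R2) = 12/(390 + 62) = 12/452 = 0.02655 A
V_R2 = I × R2 = V1 × R2/(R1 + R2) = 12 × 62/452 = 1.646 V

Final answer: 1.646 V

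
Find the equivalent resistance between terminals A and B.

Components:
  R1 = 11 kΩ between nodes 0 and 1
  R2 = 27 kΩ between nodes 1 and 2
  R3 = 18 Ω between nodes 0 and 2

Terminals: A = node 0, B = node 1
Reduce the network between node 0 (A) and node 1 (B) by series/parallel combination:
  Rs1 = R3 + R2 (series, joined only at node 2) = 18 + 27000 = 27020 Ω
  Rp1 = R1 ‖ Rs1 (parallel, both between nodes 0 and 1) = 1/(1/11000 + 1/27020) = 7817 Ω
R_eq = 7.817 kΩ

Final answer: 7.817 kΩ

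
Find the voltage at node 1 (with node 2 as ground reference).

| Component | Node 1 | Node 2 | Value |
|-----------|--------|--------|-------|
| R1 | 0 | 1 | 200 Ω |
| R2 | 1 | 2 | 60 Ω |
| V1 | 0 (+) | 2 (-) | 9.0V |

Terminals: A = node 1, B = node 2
Nodal analysis, taking node 2 as the 0 V reference.
Source V1 fixes V_0 = 9 V.
KCL at each unknown node (sum of currents leaving = 0; resistances in Ω):
  Node 1: (V_1 - 9)/200 + (V_1 - 0)/60 = 0
Collecting terms: 0.02167 × V_1 = 0.045  =>  V_1 = 2.077 V
The requested potential is V_1 = 2.077 V.

Final answer: V_1 = 2.077 V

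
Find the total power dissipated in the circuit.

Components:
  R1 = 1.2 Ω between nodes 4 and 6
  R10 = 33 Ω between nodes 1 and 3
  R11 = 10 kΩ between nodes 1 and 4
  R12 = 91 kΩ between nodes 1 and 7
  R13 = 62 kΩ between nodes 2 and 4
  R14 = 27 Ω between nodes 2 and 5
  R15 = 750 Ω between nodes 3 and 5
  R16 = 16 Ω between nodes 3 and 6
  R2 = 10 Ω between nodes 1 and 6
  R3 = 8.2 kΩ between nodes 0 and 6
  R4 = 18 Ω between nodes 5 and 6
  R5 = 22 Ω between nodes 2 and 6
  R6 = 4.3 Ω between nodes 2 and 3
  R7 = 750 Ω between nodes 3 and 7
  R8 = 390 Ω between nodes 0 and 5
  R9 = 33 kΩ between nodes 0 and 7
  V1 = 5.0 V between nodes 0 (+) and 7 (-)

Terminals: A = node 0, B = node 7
Nodal analysis, taking node 7 as the 0 V reference.
Source V1 fixes V_0 = 5 V.
KCL at each unknown node (sum of currents leaving = 0; resistances in Ω):
  Node 1: (V_1 - V_6)/10 + (V_1 - V_3)/33 + (V_1 - V_4)/10000 + (V_1 - 0)/91000 = 0
  Node 2: (V_2 - V_6)/22 + (V_2 - V_3)/4.3 + (V_2 - V_4)/62000 + (V_2 - V_5)/27 = 0
  Node 3: (V_3 - V_2)/4.3 + (V_3 - 0)/750 + (V_3 - V_1)/33 + (V_3 - V_5)/750 + (V_3 - V_6)/16 = 0
  Node 4: (V_4 - V_6)/1.2 + (V_4 - V_1)/10000 + (V_4 - V_2)/62000 = 0
  Node 5: (V_5 - V_6)/18 + (V_5 - 5)/390 + (V_5 - V_2)/27 + (V_5 - V_3)/750 = 0
  Node 6: (V_6 - V_4)/1.2 + (V_6 - V_1)/10 + (V_6 - 5)/8200 + (V_6 - V_5)/18 + (V_6 - V_2)/22 + (V_6 - V_3)/16 = 0
Collecting terms (coefficients in siemens):
  0.1304·V_1 - 0.0303·V_3 - 0.0001·V_4 - 0.1·V_6 = 0
  0.3151·V_2 - 0.2326·V_3 - 0.00001613·V_4 - 0.03704·V_5 - 0.04545·V_6 = 0
  0.328·V_3 - 0.0303·V_1 - 0.2326·V_2 - 0.001333·V_5 - 0.0625·V_6 = 0
  0.8334·V_4 - 0.0001·V_1 - 0.00001613·V_2 - 0.8333·V_6 = 0
  0.09649·V_5 - 0.03704·V_2 - 0.001333·V_3 - 0.05556·V_6 = 0.01282
  1.097·V_6 - 0.1·V_1 - 0.04545·V_2 - 0.0625·V_3 - 0.8333·V_4 - 0.05556·V_5 = 0.0006098
Solving these 6 simultaneous equations (Gaussian elimination) gives:
  V_1 = 3.309 V, V_2 = 3.303 V, V_3 = 3.292 V, V_4 = 3.314 V
  V_5 = 3.354 V, V_6 = 3.314 V
Power in each resistor, P = (ΔV)²/R:
  P_R1 = (3.314 - 3.314)²/1.2 = 0.0000000000006276 W
  P_R2 = (3.309 - 3.314)²/10 = 0.000002894 W
  P_R3 = (5 - 3.314)²/8200 = 0.0003466 W
  P_R4 = (3.354 - 3.314)²/18 = 0.00008929 W
  P_R5 = (3.303 - 3.314)²/22 = 0.000006 W
  P_R6 = (3.303 - 3.292)²/4.3 = 0.00002545 W
  P_R7 = (3.292 - 0)²/750 = 0.01445 W
  P_R8 = (5 - 3.354)²/390 = 0.006946 W
  P_R9 = (5 - 0)²/33000 = 0.0007576 W
  P_R10 = (3.309 - 3.292)²/33 = 0.000008321 W
  P_R11 = (3.309 - 3.314)²/10000 = 0.000000002893 W
  P_R12 = (3.309 - 0)²/91000 = 0.0001203 W
  P_R13 = (3.303 - 3.314)²/62000 = 0.000000002129 W
  P_R14 = (3.303 - 3.354)²/27 = 0.00009853 W
  P_R15 = (3.292 - 3.354)²/750 = 0.000005132 W
  P_R16 = (3.292 - 3.314)²/16 = 0.00003011 W
P_total = P_R1 + P_R2 + P_R3 + P_R4 + P_R5 + P_R6 + P_R7 + P_R8 + P_R9 + P_R10 + P_R11 + P_R12 + P_R13 + P_R14 + P_R15 + P_R16 = 0.02289 W

Final answer: 0.02289 W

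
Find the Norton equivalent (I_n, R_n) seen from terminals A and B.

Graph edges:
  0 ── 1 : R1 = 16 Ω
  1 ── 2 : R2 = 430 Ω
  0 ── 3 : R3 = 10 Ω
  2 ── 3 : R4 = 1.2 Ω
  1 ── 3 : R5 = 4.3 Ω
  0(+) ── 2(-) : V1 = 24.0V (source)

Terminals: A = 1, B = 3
Find the Thévenin equivalent first; then I_n = V_th/R_th and R_n = R_th.
Step 1 — V_th is the open-circuit voltage V_A - V_B (nothing connected across the terminals).
Nodal analysis, taking node 2 as the 0 V reference.
Source V1 fixes V_0 = 24 V.
KCL at each unknown node (sum of currents leaving = 0; resistances in Ω):
  Node 1: (V_1 - 24)/16 + (V_1 - 0)/430 + (V_1 - V_3)/4.3 = 0
  Node 3: (V_3 - 24)/10 + (V_3 - 0)/1.2 + (V_3 - V_1)/4.3 = 0
Collecting terms (coefficients in siemens):
  0.2974·V_1 - 0.2326·V_3 = 1.5
  1.166·V_3 - 0.2326·V_1 = 2.4
Determinant D = (0.2974)(1.166) - (-0.2326)(-0.2326) = 0.2926
V_1 = [(1.5)(1.166) - (-0.2326)(2.4)]/D = 7.883 V
V_3 = [(0.2974)(2.4) - (1.5)(-0.2326)]/D = 3.631 V
V_th = V_1 - V_3 = 7.883 - 3.631 = 4.252 V
Step 2 — R_th: zero the source — replace V1 by a short circuit (node 2 merges into node 0) — and find the resistance seen between A (node 1) and B (node 3).
Reduce the network between node 1 (A) and node 3 (B) by series/parallel combination:
  Rp1 = R1 ‖ R2 (parallel, both between nodes 0 and 1) = 1/(1/16 + 1/430) = 15.43 Ω
  Rp2 = R3 ‖ R4 (parallel, both between nodes 0 and 3) = 1/(1/10 + 1/1.2) = 1.071 Ω
  Rs1 = Rp1 + Rp2 (series, joined only at node 0) = 15.43 + 1.071 = 16.5 Ω
  Rp3 = R5 ‖ Rs1 (parallel, both between nodes 1 and 3) = 1/(1/4.3 + 1/16.5) = 3.411 Ω
R_th = 3.411 Ω
I_n = V_th/R_th = 4.252/3.411 = 1.247 A, and R_n = R_th = 3.411 Ω

Final answer: I_n = 1.247 A, R_n = 3.411 Ω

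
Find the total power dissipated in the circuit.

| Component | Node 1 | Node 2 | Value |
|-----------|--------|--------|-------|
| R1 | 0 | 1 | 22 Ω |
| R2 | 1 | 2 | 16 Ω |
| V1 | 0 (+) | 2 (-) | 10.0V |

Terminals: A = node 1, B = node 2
Nodal analysis, taking node 2 as the 0 V reference.
Source V1 fixes V_0 = 10 V.
KCL at each unknown node (sum of currents leaving = 0; resistances in Ω):
  Node 1: (V_1 - 10)/22 + (V_1 - 0)/16 = 0
Collecting terms: 0.108 × V_1 = 0.4545  =>  V_1 = 4.211 V
Power in each resistor, P = (ΔV)²/R:
  P_R1 = (10 - 4.211)²/22 = 1.524 W
  P_R2 = (4.211 - 0)²/16 = 1.108 W
P_total = P_R1 + P_R2 = 2.632 W

Final answer: 2.632 W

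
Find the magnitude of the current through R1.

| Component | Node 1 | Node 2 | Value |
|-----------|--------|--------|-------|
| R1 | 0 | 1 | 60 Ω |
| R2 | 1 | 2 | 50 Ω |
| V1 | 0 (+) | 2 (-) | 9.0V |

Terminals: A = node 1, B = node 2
Nodal analysis, taking node 2 as the 0 V reference.
Source V1 fixes V_0 = 9 V.
KCL at each unknown node (sum of currents leaving = 0; resistances in Ω):
  Node 1: (V_1 - 9)/60 + (V_1 - 0)/50 = 0
Collecting terms: 0.03667 × V_1 = 0.15  =>  V_1 = 4.091 V
I_R1 = (V_0 - V_1)/R1 = (9 - 4.091)/60 = 0.08182 A
|I_R1| = 0.08182 A

Final answer: |I_R1| = 0.08182 A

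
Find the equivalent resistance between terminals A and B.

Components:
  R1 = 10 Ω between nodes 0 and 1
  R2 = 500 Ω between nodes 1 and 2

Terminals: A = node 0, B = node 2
Reduce the network between node 0 (A) and node 2 (B) by series/parallel combination:
  Rs1 = R1 + R2 (series, joined only at node 1) = 10 + 500 = 510 Ω
R_eq = 510 Ω

Final answer: 510 Ω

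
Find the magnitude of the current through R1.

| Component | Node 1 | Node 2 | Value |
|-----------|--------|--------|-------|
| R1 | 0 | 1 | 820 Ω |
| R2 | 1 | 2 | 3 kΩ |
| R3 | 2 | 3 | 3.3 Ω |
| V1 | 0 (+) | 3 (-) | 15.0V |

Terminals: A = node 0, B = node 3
Nodal analysis, taking node 3 as the 0 V reference.
Source V1 fixes V_0 = 15 V.
KCL at each unknown node (sum of currents leaving = 0; resistances in Ω):
  Node 1: (V_1 - 15)/820 + (V_1 - V_2)/3000 = 0
  Node 2: (V_2 - V_1)/3000 + (V_2 - 0)/3.3 = 0
Collecting terms (coefficients in siemens):
  0.001553·V_1 - 0.0003333·V_2 = 0.01829
  0.3034·V_2 - 0.0003333·V_1 = 0
Determinant D = (0.001553)(0.3034) - (-0.0003333)(-0.0003333) = 0.000471
V_1 = [(0.01829)(0.3034) - (-0.0003333)(0)]/D = 11.78 V
V_2 = [(0.001553)(0) - (0.01829)(-0.0003333)]/D = 0.01295 V
I_R1 = (V_0 - V_1)/R1 = (15 - 11.78)/820 = 0.003923 A
|I_R1| = 0.003923 A

Final answer: |I_R1| = 0.003923 A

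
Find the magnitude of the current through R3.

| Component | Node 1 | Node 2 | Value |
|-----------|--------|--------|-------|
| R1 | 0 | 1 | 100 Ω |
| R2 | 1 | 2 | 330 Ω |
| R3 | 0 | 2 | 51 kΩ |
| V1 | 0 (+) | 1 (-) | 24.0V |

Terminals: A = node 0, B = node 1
Nodal analysis, taking node 1 as the 0 V reference.
Source V1 fixes V_0 = 24 V.
KCL at each unknown node (sum of currents leaving = 0; resistances in Ω):
  Node 2: (V_2 - 0)/330 + (V_2 - 24)/51000 = 0
Collecting terms: 0.00305 × V_2 = 0.0004706  =>  V_2 = 0.1543 V
I_R3 = (V_0 - V_2)/R3 = (24 - 0.1543)/51000 = 0.0004676 A
|I_R3| = 0.0004676 A

Final answer: |I_R3| = 0.0004676 A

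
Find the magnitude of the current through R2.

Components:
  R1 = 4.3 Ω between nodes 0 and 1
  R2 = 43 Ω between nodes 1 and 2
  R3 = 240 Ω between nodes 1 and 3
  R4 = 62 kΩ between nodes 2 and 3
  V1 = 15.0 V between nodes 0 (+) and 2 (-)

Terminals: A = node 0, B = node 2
Nodal analysis, taking node 2 as the 0 V reference.
Source V1 fixes V_0 = 15 V.
KCL at each unknown node (sum of currents leaving = 0; resistances in Ω):
  Node 1: (V_1 - 15)/4.3 + (V_1 - 0)/43 + (V_1 - V_3)/240 = 0
  Node 3: (V_3 - V_1)/240 + (V_3 - 0)/62000 = 0
Collecting terms (coefficients in siemens):
  0.26·V_1 - 0.004167·V_3 = 3.488
  0.004183·V_3 - 0.004167·V_1 = 0
Determinant D = (0.26)(0.004183) - (-0.004167)(-0.004167) = 0.00107
V_1 = [(3.488)(0.004183) - (-0.004167)(0)]/D = 13.64 V
V_3 = [(0.26)(0) - (3.488)(-0.004167)]/D = 13.58 V
I_R2 = (V_1 - V_2)/R2 = (13.64 - 0)/43 = 0.3171 A
|I_R2| = 0.3171 A

Final answer: |I_R2| = 0.3171 A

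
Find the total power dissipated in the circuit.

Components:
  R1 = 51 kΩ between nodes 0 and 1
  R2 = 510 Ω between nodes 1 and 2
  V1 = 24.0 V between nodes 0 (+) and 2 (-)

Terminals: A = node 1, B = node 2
Nodal analysis, taking node 2 as the 0 V reference.
Source V1 fixes V_0 = 24 V.
KCL at each unknown node (sum of currents leaving = 0; resistances in Ω):
  Node 1: (V_1 - 24)/51000 + (V_1 - 0)/510 = 0
Collecting terms: 0.00198 × V_1 = 0.0004706  =>  V_1 = 0.2376 V
Power in each resistor, P = (ΔV)²/R:
  P_R1 = (24 - 0.2376)²/51000 = 0.01107 W
  P_R2 = (0.2376 - 0)²/510 = 0.0001107 W
P_total = P_R1 + P_R2 = 0.01118 W

Final answer: 0.01118 W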